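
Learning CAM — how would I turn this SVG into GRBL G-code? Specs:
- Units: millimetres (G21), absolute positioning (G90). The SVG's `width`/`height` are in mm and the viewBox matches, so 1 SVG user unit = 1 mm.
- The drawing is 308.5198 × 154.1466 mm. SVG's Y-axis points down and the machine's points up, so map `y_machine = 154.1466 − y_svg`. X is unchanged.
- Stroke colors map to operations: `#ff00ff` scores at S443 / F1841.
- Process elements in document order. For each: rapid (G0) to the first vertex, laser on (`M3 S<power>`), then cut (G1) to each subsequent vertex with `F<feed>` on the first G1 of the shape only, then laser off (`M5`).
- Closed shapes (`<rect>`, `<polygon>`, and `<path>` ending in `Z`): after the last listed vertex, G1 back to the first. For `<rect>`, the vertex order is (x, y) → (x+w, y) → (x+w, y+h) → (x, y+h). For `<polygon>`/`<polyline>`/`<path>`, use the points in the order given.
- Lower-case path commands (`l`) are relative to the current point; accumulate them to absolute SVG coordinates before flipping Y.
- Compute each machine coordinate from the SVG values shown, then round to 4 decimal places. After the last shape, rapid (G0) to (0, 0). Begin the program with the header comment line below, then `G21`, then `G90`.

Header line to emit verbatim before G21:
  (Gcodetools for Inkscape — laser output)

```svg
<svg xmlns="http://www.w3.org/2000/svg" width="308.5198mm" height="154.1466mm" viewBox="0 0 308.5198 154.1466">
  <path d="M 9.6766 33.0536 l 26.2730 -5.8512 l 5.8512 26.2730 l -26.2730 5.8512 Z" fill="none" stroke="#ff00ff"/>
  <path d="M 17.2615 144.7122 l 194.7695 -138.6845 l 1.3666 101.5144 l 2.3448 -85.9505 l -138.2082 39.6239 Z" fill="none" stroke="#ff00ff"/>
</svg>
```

(Gcodetools for Inkscape — laser output)
G21
G90
G0 X9.6766 Y121.0930
M3 S443
G1 X35.9496 Y126.9442 F1841
G1 X41.8008 Y100.6712
G1 X15.5278 Y94.8200
G1 X9.6766 Y121.0930
M5
G0 X17.2615 Y9.4344
M3 S443
G1 X212.0310 Y148.1189 F1841
G1 X213.3976 Y46.6045
G1 X215.7424 Y132.5550
G1 X77.5342 Y92.9311
G1 X17.2615 Y9.4344
M5
G0 X0.0000 Y0.0000

viewBox `0 0 308.5198 154.1466` with mm width/height → 1 unit = 1 mm. Flip: y_m = 154.1466 − y_svg.

**Shape 1** — `<path>` regular polygon, stroke `#ff00ff` → score (S443, F1841). Machine vertices: (9.6766,121.0930) → (35.9496,126.9442) → (41.8008,100.6712) → (15.5278,94.8200) → (9.6766,121.0930). Closed: final G1 returns to the first vertex.

**Shape 2** — `<path>` closed polygon, stroke `#ff00ff` → score (S443, F1841). Machine vertices: (17.2615,9.4344) → (212.0310,148.1189) → (213.3976,46.6045) → (215.7424,132.5550) → (77.5342,92.9311) → (17.2615,9.4344). Closed: final G1 returns to the first vertex.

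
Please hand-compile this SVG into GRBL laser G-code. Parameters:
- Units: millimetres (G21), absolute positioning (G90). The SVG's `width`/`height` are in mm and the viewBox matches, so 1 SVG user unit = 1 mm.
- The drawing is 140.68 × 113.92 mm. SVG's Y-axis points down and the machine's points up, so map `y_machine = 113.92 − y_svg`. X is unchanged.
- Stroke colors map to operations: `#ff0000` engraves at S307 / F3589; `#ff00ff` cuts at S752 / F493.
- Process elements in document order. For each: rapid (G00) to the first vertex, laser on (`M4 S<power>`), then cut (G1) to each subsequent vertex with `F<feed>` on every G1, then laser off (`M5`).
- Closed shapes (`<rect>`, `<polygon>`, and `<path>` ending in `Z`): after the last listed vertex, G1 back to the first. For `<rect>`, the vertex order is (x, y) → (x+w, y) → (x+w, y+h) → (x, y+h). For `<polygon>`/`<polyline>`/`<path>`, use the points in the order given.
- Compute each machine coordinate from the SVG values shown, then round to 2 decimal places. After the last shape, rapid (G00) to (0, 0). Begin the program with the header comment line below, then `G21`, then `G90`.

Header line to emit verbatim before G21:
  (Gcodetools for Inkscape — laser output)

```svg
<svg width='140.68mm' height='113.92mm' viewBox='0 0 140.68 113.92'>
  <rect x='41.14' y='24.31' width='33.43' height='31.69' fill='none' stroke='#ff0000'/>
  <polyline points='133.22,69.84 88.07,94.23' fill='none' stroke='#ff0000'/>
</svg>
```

(Gcodetools for Inkscape — laser output)
G21
G90
G00 X41.14 Y89.61
M4 S307
G1 X74.57 Y89.61 F3589
G1 X74.57 Y57.92 F3589
G1 X41.14 Y57.92 F3589
G1 X41.14 Y89.61 F3589
M5
G00 X133.22 Y44.08
M4 S307
G1 X88.07 Y19.69 F3589
M5
G00 X0.00 Y0.00

Since the viewBox matches the mm dimensions, user units are millimetres directly. The only transform is the Y-flip y_m = 113.92 − y_svg.

Shape 1 is a rectangle drawn with `<rect>`. Its stroke #ff0000 means engrave at S307, F3589. After flipping Y the toolpath is (41.14,89.61) → (74.57,89.61) → (74.57,57.92) → (41.14,57.92) → (41.14,89.61), returning to the start.

Shape 2 is a line segment drawn with `<polyline>`. Its stroke #ff0000 means engrave at S307, F3589. After flipping Y the toolpath is (133.22,44.08) → (88.07,19.69).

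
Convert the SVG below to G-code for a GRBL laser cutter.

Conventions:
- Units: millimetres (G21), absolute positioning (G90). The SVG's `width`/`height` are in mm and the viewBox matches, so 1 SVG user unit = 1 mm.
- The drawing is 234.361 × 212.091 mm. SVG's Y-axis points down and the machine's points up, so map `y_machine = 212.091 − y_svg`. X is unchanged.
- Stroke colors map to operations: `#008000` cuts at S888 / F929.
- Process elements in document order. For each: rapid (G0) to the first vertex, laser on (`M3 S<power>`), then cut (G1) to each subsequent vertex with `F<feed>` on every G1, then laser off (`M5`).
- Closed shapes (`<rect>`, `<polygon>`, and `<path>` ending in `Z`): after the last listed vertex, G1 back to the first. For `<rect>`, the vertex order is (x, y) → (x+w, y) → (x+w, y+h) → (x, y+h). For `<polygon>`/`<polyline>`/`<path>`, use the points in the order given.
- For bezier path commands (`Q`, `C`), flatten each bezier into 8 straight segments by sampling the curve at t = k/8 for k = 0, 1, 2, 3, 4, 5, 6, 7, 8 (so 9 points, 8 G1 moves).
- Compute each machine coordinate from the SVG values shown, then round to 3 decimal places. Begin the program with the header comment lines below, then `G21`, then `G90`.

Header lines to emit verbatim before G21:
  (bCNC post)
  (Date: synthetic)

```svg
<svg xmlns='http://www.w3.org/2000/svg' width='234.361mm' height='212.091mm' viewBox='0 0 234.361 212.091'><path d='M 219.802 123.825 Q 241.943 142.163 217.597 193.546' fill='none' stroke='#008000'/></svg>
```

Since the viewBox matches the mm dimensions, user units are millimetres directly. The only transform is the Y-flip y_m = 212.091 − y_svg.

Shape 1 is a quadratic bezier drawn with `<path>`. Its stroke #008000 means cut at S888, F929. After flipping Y the toolpath is (219.802,88.266) → (224.611,83.165) → (227.967,77.032) → (229.871,69.866) → (230.321,61.667) → (229.319,52.435) → (226.865,42.171) → (222.957,30.874) → (217.597,18.545).

(bCNC post)
(Date: synthetic)
G21
G90
G0 X219.802 Y88.266
M3 S888
G1 X224.611 Y83.165 F929
G1 X227.967 Y77.032 F929
G1 X229.871 Y69.866 F929
G1 X230.321 Y61.667 F929
G1 X229.319 Y52.435 F929
G1 X226.865 Y42.171 F929
G1 X222.957 Y30.874 F929
G1 X217.597 Y18.545 F929
M5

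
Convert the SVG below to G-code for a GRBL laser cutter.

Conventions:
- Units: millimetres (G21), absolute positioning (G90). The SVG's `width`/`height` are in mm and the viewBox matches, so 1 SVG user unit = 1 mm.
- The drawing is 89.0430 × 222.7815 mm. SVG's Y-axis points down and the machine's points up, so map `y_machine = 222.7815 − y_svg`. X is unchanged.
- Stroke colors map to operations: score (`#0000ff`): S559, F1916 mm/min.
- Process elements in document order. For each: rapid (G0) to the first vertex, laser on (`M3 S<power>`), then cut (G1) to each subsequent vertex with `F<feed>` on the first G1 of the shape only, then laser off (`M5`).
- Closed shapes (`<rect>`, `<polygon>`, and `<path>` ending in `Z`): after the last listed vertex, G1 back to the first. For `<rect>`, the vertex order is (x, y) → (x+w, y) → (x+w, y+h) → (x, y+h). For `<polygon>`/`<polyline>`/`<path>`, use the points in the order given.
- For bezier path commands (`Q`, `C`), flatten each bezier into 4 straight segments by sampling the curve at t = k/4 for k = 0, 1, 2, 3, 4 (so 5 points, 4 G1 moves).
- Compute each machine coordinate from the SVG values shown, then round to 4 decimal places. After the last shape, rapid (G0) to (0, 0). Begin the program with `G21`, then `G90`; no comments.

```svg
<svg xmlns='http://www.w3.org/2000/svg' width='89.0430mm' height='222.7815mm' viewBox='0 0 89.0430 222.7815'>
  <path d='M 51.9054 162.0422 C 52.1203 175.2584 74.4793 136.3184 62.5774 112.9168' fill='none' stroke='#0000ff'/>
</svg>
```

G21
G90
G0 X51.9054 Y60.7393
M3 S559
G1 X55.3373 Y59.5487 F1916
G1 X61.7852 Y71.5703
G1 X65.9612 Y90.4578
G1 X62.5774 Y109.8647
M5
G0 X0.0000 Y0.0000

viewBox `0 0 89.0430 222.7815` with mm width/height → 1 unit = 1 mm. Flip: y_m = 222.7815 − y_svg.

**Shape 1** — `<path>` cubic bezier, stroke `#0000ff` → score (S559, F1916). Control points (SVG): P0=(51.9054,162.0422), P1=(52.1203,175.2584), P2=(74.4793,136.3184), P3=(62.5774,112.9168); sampled at t=k/4. Machine vertices: (51.9054,60.7393) → (55.3373,59.5487) → (61.7852,71.5703) → (65.9612,90.4578) → (62.5774,109.8647). Open path.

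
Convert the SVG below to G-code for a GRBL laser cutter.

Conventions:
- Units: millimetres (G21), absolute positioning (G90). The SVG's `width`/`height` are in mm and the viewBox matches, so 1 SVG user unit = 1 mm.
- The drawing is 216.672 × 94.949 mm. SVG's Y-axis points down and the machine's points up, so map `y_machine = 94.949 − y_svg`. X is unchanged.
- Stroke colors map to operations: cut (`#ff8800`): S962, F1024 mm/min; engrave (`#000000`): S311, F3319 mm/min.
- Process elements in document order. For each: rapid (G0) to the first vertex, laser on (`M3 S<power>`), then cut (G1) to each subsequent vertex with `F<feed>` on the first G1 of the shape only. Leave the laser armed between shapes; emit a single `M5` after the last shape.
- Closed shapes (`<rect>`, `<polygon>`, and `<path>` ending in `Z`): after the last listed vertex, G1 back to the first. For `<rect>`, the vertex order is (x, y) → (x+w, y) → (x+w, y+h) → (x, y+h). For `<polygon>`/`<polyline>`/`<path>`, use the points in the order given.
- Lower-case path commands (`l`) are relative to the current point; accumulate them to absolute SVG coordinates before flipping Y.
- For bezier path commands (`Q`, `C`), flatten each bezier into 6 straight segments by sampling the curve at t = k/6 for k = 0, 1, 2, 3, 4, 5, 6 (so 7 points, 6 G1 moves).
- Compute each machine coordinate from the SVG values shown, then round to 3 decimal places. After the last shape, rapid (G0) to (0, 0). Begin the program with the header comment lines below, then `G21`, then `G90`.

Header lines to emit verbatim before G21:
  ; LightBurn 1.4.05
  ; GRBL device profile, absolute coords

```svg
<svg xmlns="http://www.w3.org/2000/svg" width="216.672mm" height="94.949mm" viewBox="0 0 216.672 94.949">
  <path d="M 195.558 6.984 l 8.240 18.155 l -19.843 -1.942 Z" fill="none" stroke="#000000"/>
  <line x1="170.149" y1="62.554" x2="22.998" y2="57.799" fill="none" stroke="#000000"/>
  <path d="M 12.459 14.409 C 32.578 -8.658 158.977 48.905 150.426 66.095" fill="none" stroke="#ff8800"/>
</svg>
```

viewBox `0 0 216.672 94.949` with mm width/height → 1 unit = 1 mm. Flip: y_m = 94.949 − y_svg.

**Shape 1** — `<path>` regular polygon, stroke `#000000` → engrave (S311, F3319). Machine vertices: (195.558,87.965) → (203.798,69.810) → (183.955,71.752) → (195.558,87.965). Closed: final G1 returns to the first vertex.

**Shape 2** — `<line>` line segment, stroke `#000000` → engrave (S311, F3319). Machine vertices: (170.149,32.395) → (22.998,37.150). Open path.

**Shape 3** — `<path>` cubic bezier, stroke `#ff8800` → cut (S962, F1024). Control points (SVG): P0=(12.459,14.409), P1=(32.578,-8.658), P2=(158.977,48.905), P3=(150.426,66.095); sampled at t=k/6. Machine vertices: (12.459,80.540) → (30.258,85.915) → (59.070,81.212) → (92.194,69.793) → (122.928,55.020) → (144.572,40.253) → (150.426,28.854). Open path.

; LightBurn 1.4.05
; GRBL device profile, absolute coords
G21
G90
G0 X195.558 Y87.965
M3 S311
G1 X203.798 Y69.810 F3319
G1 X183.955 Y71.752
G1 X195.558 Y87.965
G0 X170.149 Y32.395
M3 S311
G1 X22.998 Y37.150 F3319
G0 X12.459 Y80.540
M3 S962
G1 X30.258 Y85.915 F1024
G1 X59.070 Y81.212
G1 X92.194 Y69.793
G1 X122.928 Y55.020
G1 X144.572 Y40.253
G1 X150.426 Y28.854
M5
G0 X0.000 Y0.000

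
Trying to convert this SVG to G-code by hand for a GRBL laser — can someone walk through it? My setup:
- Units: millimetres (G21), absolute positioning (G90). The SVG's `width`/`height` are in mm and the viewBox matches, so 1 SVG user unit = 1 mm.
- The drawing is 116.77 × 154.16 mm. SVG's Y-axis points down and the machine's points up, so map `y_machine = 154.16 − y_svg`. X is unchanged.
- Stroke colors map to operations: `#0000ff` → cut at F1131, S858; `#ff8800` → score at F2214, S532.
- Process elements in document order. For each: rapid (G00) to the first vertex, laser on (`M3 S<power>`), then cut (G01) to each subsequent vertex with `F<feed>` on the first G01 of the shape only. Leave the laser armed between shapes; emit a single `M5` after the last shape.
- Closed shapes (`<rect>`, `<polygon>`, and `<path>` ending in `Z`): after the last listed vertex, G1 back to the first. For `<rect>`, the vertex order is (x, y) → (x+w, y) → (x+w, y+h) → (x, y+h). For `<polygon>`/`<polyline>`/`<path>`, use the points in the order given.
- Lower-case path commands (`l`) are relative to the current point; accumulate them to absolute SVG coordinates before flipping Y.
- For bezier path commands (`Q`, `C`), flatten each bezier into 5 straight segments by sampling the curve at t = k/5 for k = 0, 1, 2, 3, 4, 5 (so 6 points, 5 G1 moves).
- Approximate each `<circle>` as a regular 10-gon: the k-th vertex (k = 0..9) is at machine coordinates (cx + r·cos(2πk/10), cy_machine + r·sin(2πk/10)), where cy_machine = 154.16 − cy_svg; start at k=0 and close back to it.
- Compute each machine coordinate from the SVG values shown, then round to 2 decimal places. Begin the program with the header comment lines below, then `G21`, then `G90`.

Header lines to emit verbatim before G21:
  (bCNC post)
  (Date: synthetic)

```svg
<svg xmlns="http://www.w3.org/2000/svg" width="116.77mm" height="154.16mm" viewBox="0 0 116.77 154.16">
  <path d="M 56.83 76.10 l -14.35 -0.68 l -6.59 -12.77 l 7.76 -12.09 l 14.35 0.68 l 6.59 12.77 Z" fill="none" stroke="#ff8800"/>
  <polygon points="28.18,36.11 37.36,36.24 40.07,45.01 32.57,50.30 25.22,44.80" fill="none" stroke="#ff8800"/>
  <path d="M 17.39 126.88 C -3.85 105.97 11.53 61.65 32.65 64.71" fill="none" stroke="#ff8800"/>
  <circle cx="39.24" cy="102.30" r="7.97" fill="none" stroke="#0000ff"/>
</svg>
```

(bCNC post)
(Date: synthetic)
G21
G90
G00 X56.83 Y78.06
M3 S532
G01 X42.48 Y78.74 F2214
G01 X35.89 Y91.51
G01 X43.65 Y103.60
G01 X58.00 Y102.92
G01 X64.59 Y90.15
G01 X56.83 Y78.06
G00 X28.18 Y118.05
M3 S532
G01 X37.36 Y117.92 F2214
G01 X40.07 Y109.15
G01 X32.57 Y103.86
G01 X25.22 Y109.36
G01 X28.18 Y118.05
G00 X17.39 Y27.28
M3 S532
G01 X8.79 Y42.07 F2214
G01 X7.50 Y59.08
G01 X12.04 Y74.91
G01 X20.91 Y86.17
G01 X32.65 Y89.45
G00 X47.21 Y51.86
M3 S858
G01 X45.69 Y56.54 F1131
G01 X41.70 Y59.44
G01 X36.78 Y59.44
G01 X32.79 Y56.54
G01 X31.27 Y51.86
G01 X32.79 Y47.18
G01 X36.78 Y44.28
G01 X41.70 Y44.28
G01 X45.69 Y47.18
G01 X47.21 Y51.86
M5

1 u = 1 mm; y_m = 154.16 − y.

[1] `<path>` regular polygon, #ff8800→score S532 F2214: (56.83,78.06) → (42.48,78.74) → (35.89,91.51) → (43.65,103.60) → (58.00,102.92) → (64.59,90.15) → (56.83,78.06) (closed)

[2] `<polygon>` regular polygon, #ff8800→score S532 F2214: (28.18,118.05) → (37.36,117.92) → (40.07,109.15) → (32.57,103.86) → (25.22,109.36) → (28.18,118.05) (closed)

[3] `<path>` cubic bezier, #ff8800→score S532 F2214: (17.39,27.28) → (8.79,42.07) → (7.50,59.08) → (12.04,74.91) → (20.91,86.17) → (32.65,89.45)

[4] `<circle>` circle, #0000ff→cut S858 F1131: (47.21,51.86) → (45.69,56.54) → (41.70,59.44) → (36.78,59.44) → (32.79,56.54) → (31.27,51.86) → (32.79,47.18) → (36.78,44.28) → (41.70,44.28) → (45.69,47.18) → (47.21,51.86) (closed)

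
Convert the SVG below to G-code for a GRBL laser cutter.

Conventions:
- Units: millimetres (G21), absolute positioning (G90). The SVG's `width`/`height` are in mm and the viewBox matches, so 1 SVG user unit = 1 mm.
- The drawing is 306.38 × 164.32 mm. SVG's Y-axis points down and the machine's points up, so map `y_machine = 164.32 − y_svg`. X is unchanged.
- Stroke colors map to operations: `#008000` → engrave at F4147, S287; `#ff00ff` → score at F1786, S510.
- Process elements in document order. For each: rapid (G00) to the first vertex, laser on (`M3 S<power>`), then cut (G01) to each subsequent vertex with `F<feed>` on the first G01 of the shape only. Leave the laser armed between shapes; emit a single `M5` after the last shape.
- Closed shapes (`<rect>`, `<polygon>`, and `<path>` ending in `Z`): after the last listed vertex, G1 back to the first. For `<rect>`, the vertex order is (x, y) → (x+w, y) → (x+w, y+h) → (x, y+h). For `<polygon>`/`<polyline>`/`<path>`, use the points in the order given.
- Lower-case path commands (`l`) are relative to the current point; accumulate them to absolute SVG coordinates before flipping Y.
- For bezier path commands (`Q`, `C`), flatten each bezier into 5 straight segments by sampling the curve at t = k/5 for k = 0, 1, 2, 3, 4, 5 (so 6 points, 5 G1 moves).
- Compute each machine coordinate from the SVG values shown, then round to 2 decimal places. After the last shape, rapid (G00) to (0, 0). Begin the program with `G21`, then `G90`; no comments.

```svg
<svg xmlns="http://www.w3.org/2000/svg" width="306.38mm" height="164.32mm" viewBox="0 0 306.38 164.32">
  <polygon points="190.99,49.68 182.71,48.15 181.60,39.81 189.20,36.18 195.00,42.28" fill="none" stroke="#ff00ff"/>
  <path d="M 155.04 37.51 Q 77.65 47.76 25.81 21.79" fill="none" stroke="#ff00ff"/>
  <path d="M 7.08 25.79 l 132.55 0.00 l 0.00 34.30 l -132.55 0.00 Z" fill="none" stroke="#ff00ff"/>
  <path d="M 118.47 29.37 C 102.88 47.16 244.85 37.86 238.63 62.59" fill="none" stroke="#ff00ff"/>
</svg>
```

Since the viewBox matches the mm dimensions, user units are millimetres directly. The only transform is the Y-flip y_m = 164.32 − y_svg.

Shape 1 is a regular polygon drawn with `<polygon>`. Its stroke #ff00ff means score at S510, F1786. After flipping Y the toolpath is (190.99,114.64) → (182.71,116.17) → (181.60,124.51) → (189.20,128.14) → (195.00,122.04) → (190.99,114.64), returning to the start.

Shape 2 is a quadratic bezier drawn with `<path>`. Its stroke #ff00ff means score at S510, F1786. After flipping Y the toolpath is (155.04,126.81) → (125.11,124.16) → (97.22,124.41) → (71.37,127.55) → (47.57,133.59) → (25.81,142.53).

Shape 3 is a rectangle drawn with `<path>`. Its stroke #ff00ff means score at S510, F1786. After flipping Y the toolpath is (7.08,138.53) → (139.63,138.53) → (139.63,104.23) → (7.08,104.23) → (7.08,138.53), returning to the start.

Shape 4 is a cubic bezier drawn with `<path>`. Its stroke #ff00ff means score at S510, F1786. After flipping Y the toolpath is (118.47,134.95) → (125.58,127.04) → (155.82,122.69) → (194.53,118.98) → (227.03,112.97) → (238.63,101.73).

G21
G90
G00 X190.99 Y114.64
M3 S510
G01 X182.71 Y116.17 F1786
G01 X181.60 Y124.51
G01 X189.20 Y128.14
G01 X195.00 Y122.04
G01 X190.99 Y114.64
G00 X155.04 Y126.81
M3 S510
G01 X125.11 Y124.16 F1786
G01 X97.22 Y124.41
G01 X71.37 Y127.55
G01 X47.57 Y133.59
G01 X25.81 Y142.53
G00 X7.08 Y138.53
M3 S510
G01 X139.63 Y138.53 F1786
G01 X139.63 Y104.23
G01 X7.08 Y104.23
G01 X7.08 Y138.53
G00 X118.47 Y134.95
M3 S510
G01 X125.58 Y127.04 F1786
G01 X155.82 Y122.69
G01 X194.53 Y118.98
G01 X227.03 Y112.97
G01 X238.63 Y101.73
M5
G00 X0.00 Y0.00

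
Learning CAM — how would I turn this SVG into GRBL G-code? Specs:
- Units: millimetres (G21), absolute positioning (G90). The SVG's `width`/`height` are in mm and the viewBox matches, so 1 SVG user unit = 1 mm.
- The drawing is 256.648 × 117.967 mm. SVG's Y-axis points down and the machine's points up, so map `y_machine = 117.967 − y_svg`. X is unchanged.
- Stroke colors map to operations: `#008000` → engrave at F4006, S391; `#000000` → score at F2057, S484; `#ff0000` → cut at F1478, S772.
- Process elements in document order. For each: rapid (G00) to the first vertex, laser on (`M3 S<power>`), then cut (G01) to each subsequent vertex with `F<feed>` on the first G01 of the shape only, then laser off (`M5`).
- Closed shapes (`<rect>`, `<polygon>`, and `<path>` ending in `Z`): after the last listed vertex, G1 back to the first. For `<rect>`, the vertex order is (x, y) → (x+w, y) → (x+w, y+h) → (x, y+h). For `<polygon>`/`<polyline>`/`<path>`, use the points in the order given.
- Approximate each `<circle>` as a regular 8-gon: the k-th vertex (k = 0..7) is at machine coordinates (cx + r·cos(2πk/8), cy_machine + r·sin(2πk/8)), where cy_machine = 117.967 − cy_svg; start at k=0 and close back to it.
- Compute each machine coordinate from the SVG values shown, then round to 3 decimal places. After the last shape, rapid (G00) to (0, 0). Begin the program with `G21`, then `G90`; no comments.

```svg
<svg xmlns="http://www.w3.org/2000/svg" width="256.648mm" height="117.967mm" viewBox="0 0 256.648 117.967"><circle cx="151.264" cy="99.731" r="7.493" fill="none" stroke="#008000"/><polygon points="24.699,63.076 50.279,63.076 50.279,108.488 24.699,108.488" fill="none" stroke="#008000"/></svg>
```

1 u = 1 mm; y_m = 117.967 − y.

[1] `<circle>` circle, #008000→engrave S391 F4006: (158.757,18.236) → (156.562,23.534) → (151.264,25.729) → (145.966,23.534) → (143.771,18.236) → (145.966,12.938) → (151.264,10.743) → (156.562,12.938) → (158.757,18.236) (closed)

[2] `<polygon>` rectangle, #008000→engrave S391 F4006: (24.699,54.891) → (50.279,54.891) → (50.279,9.479) → (24.699,9.479) → (24.699,54.891) (closed)

G21
G90
G00 X158.757 Y18.236
M3 S391
G01 X156.562 Y23.534 F4006
G01 X151.264 Y25.729
G01 X145.966 Y23.534
G01 X143.771 Y18.236
G01 X145.966 Y12.938
G01 X151.264 Y10.743
G01 X156.562 Y12.938
G01 X158.757 Y18.236
M5
G00 X24.699 Y54.891
M3 S391
G01 X50.279 Y54.891 F4006
G01 X50.279 Y9.479
G01 X24.699 Y9.479
G01 X24.699 Y54.891
M5
G00 X0.000 Y0.000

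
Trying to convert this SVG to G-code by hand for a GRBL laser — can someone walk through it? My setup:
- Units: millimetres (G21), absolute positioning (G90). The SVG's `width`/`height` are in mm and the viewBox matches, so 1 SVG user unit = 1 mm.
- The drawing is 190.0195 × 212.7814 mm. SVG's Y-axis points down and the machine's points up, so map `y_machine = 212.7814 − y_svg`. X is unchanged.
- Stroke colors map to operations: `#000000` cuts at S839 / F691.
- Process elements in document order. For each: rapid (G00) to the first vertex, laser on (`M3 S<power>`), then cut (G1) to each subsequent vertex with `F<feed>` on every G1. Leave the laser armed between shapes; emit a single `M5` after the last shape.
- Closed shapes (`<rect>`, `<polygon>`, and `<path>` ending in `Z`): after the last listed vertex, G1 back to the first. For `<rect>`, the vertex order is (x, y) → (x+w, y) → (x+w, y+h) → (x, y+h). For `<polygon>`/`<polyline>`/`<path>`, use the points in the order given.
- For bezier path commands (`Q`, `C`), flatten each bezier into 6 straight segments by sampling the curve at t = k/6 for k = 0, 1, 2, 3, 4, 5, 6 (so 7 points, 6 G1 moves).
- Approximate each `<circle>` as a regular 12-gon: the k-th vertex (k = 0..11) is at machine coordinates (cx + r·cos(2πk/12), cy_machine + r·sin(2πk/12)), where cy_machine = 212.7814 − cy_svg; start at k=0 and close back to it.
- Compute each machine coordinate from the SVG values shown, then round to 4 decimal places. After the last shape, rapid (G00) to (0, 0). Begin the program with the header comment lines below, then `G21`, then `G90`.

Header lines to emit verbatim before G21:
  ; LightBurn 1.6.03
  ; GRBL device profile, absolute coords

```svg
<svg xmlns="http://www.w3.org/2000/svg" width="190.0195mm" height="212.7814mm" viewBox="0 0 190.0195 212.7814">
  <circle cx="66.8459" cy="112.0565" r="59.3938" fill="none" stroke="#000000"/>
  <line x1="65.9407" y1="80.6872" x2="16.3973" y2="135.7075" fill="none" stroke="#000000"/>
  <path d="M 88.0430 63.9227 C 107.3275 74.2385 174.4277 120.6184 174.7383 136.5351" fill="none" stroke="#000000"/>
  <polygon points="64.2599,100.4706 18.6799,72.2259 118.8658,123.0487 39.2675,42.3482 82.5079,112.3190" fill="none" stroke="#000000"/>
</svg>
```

; LightBurn 1.6.03
; GRBL device profile, absolute coords
G21
G90
G00 X126.2397 Y100.7249
M3 S839
G1 X118.2824 Y130.4218 F691
G1 X96.5428 Y152.1614 F691
G1 X66.8459 Y160.1187 F691
G1 X37.1490 Y152.1614 F691
G1 X15.4094 Y130.4218 F691
G1 X7.4521 Y100.7249 F691
G1 X15.4094 Y71.0280 F691
G1 X37.1490 Y49.2884 F691
G1 X66.8459 Y41.3311 F691
G1 X96.5428 Y49.2884 F691
G1 X118.2824 Y71.0280 F691
G1 X126.2397 Y100.7249 F691
G00 X65.9407 Y132.0942
M3 S839
G1 X16.3973 Y77.0739 F691
G00 X88.0430 Y148.8587
M3 S839
G1 X101.1393 Y141.0035 F691
G1 X119.0214 Y128.9855 F691
G1 X138.5059 Y114.6528 F691
G1 X156.4091 Y99.8534 F691
G1 X169.5478 Y86.4353 F691
G1 X174.7383 Y76.2463 F691
G00 X64.2599 Y112.3108
M3 S839
G1 X18.6799 Y140.5555 F691
G1 X118.8658 Y89.7327 F691
G1 X39.2675 Y170.4332 F691
G1 X82.5079 Y100.4624 F691
G1 X64.2599 Y112.3108 F691
M5
G00 X0.0000 Y0.0000

1 u = 1 mm; y_m = 212.7814 − y.

[1] `<circle>` circle, #000000→cut S839 F691: (126.2397,100.7249) → (118.2824,130.4218) → (96.5428,152.1614) → (66.8459,160.1187) → (37.1490,152.1614) → (15.4094,130.4218) → (7.4521,100.7249) → (15.4094,71.0280) → (37.1490,49.2884) → (66.8459,41.3311) → (96.5428,49.2884) → (118.2824,71.0280) → (126.2397,100.7249) (closed)

[2] `<line>` line segment, #000000→cut S839 F691: (65.9407,132.0942) → (16.3973,77.0739)

[3] `<path>` cubic bezier, #000000→cut S839 F691: (88.0430,148.8587) → (101.1393,141.0035) → (119.0214,128.9855) → (138.5059,114.6528) → (156.4091,99.8534) → (169.5478,86.4353) → (174.7383,76.2463)

[4] `<polygon>` closed polygon, #000000→cut S839 F691: (64.2599,112.3108) → (18.6799,140.5555) → (118.8658,89.7327) → (39.2675,170.4332) → (82.5079,100.4624) → (64.2599,112.3108) (closed)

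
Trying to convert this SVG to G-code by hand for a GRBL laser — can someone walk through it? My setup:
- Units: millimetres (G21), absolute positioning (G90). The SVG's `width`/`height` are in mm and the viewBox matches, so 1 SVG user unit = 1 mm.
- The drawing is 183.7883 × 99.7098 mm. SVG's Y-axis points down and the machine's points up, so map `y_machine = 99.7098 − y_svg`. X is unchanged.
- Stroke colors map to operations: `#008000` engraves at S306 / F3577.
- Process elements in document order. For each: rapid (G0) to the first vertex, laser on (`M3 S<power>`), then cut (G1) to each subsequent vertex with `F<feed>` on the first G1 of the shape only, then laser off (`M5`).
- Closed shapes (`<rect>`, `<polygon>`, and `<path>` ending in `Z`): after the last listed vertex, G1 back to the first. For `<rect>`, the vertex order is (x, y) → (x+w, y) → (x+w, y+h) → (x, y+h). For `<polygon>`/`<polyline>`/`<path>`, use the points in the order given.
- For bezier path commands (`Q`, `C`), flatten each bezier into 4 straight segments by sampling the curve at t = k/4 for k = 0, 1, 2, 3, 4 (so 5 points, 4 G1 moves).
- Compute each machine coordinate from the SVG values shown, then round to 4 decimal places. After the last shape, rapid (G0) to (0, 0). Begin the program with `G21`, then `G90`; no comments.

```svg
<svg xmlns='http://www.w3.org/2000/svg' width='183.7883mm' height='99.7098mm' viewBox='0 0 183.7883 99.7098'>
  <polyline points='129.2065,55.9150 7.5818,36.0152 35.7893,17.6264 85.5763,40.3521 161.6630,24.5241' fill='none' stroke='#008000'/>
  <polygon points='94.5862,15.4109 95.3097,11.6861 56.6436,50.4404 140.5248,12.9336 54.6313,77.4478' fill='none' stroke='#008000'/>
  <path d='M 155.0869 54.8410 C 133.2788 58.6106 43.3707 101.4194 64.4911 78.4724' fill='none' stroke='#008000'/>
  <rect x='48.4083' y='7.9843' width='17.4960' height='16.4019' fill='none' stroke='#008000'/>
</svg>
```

viewBox `0 0 183.7883 99.7098` with mm width/height → 1 unit = 1 mm. Flip: y_m = 99.7098 − y_svg.

**Shape 1** — `<polyline>` open polyline, stroke `#008000` → engrave (S306, F3577). Machine vertices: (129.2065,43.7948) → (7.5818,63.6946) → (35.7893,82.0834) → (85.5763,59.3577) → (161.6630,75.1857). Open path.

**Shape 2** — `<polygon>` closed polygon, stroke `#008000` → engrave (S306, F3577). Machine vertices: (94.5862,84.2989) → (95.3097,88.0237) → (56.6436,49.2694) → (140.5248,86.7762) → (54.6313,22.2620) → (94.5862,84.2989). Closed: final G1 returns to the first vertex.

**Shape 3** — `<path>` cubic bezier, stroke `#008000` → engrave (S306, F3577). Control points (SVG): P0=(155.0869,54.8410), P1=(133.2788,58.6106), P2=(43.3707,101.4194), P3=(64.4911,78.4724); sampled at t=k/4. Machine vertices: (155.0869,44.8688) → (128.7610,36.3592) → (93.6908,23.0344) → (66.6698,14.7189) → (64.4911,21.2374). Open path.

**Shape 4** — `<rect>` rectangle, stroke `#008000` → engrave (S306, F3577). Machine vertices: (48.4083,91.7255) → (65.9043,91.7255) → (65.9043,75.3236) → (48.4083,75.3236) → (48.4083,91.7255). Closed: final G1 returns to the first vertex.

G21
G90
G0 X129.2065 Y43.7948
M3 S306
G1 X7.5818 Y63.6946 F3577
G1 X35.7893 Y82.0834
G1 X85.5763 Y59.3577
G1 X161.6630 Y75.1857
M5
G0 X94.5862 Y84.2989
M3 S306
G1 X95.3097 Y88.0237 F3577
G1 X56.6436 Y49.2694
G1 X140.5248 Y86.7762
G1 X54.6313 Y22.2620
G1 X94.5862 Y84.2989
M5
G0 X155.0869 Y44.8688
M3 S306
G1 X128.7610 Y36.3592 F3577
G1 X93.6908 Y23.0344
G1 X66.6698 Y14.7189
G1 X64.4911 Y21.2374
M5
G0 X48.4083 Y91.7255
M3 S306
G1 X65.9043 Y91.7255 F3577
G1 X65.9043 Y75.3236
G1 X48.4083 Y75.3236
G1 X48.4083 Y91.7255
M5
G0 X0.0000 Y0.0000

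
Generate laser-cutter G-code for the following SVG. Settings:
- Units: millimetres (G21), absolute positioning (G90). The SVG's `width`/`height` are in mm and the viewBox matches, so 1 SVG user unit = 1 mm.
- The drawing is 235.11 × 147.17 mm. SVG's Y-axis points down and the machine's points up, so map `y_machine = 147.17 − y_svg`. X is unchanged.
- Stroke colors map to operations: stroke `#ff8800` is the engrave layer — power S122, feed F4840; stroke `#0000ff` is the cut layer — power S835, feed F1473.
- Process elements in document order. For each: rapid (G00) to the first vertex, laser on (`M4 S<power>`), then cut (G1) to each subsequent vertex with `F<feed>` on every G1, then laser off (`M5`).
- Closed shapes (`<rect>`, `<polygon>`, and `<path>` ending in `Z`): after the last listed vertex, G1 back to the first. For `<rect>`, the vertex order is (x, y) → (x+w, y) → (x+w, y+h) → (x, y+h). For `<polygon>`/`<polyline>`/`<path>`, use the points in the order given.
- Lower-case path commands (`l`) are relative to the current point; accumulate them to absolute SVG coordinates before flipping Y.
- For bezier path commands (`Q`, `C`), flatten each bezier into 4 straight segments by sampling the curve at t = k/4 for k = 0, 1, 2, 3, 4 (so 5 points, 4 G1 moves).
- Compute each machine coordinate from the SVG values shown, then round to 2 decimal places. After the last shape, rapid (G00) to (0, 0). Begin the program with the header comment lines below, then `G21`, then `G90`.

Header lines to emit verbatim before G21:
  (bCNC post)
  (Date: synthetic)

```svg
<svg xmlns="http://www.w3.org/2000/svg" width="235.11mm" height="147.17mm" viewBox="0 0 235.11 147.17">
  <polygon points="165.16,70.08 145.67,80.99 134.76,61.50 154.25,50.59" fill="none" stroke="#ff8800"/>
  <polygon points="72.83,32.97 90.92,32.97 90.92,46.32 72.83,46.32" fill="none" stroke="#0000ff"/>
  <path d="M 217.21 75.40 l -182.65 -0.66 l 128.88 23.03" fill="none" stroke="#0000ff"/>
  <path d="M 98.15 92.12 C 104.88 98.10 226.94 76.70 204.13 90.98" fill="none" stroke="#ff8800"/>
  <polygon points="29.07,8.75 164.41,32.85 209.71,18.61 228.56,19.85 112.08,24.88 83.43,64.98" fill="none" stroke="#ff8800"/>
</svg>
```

(bCNC post)
(Date: synthetic)
G21
G90
G00 X165.16 Y77.09
M4 S122
G1 X145.67 Y66.18 F4840
G1 X134.76 Y85.67 F4840
G1 X154.25 Y96.58 F4840
G1 X165.16 Y77.09 F4840
M5
G00 X72.83 Y114.20
M4 S835
G1 X90.92 Y114.20 F1473
G1 X90.92 Y100.85 F1473
G1 X72.83 Y100.85 F1473
G1 X72.83 Y114.20 F1473
M5
G00 X217.21 Y71.77
M4 S835
G1 X34.56 Y72.43 F1473
G1 X163.44 Y49.40 F1473
M5
G00 X98.15 Y55.05
M4 S122
G1 X120.76 Y54.71 F4840
G1 X162.22 Y58.73 F4840
G1 X198.14 Y61.20 F4840
G1 X204.13 Y56.19 F4840
M5
G00 X29.07 Y138.42
M4 S122
G1 X164.41 Y114.32 F4840
G1 X209.71 Y128.56 F4840
G1 X228.56 Y127.32 F4840
G1 X112.08 Y122.29 F4840
G1 X83.43 Y82.19 F4840
G1 X29.07 Y138.42 F4840
M5
G00 X0.00 Y0.00

1 u = 1 mm; y_m = 147.17 − y.

[1] `<polygon>` regular polygon, #ff8800→engrave S122 F4840: (165.16,77.09) → (145.67,66.18) → (134.76,85.67) → (154.25,96.58) → (165.16,77.09) (closed)

[2] `<polygon>` rectangle, #0000ff→cut S835 F1473: (72.83,114.20) → (90.92,114.20) → (90.92,100.85) → (72.83,100.85) → (72.83,114.20) (closed)

[3] `<path>` open polyline, #0000ff→cut S835 F1473: (217.21,71.77) → (34.56,72.43) → (163.44,49.40)

[4] `<path>` cubic bezier, #ff8800→engrave S122 F4840: (98.15,55.05) → (120.76,54.71) → (162.22,58.73) → (198.14,61.20) → (204.13,56.19)

[5] `<polygon>` closed polygon, #ff8800→engrave S122 F4840: (29.07,138.42) → (164.41,114.32) → (209.71,128.56) → (228.56,127.32) → (112.08,122.29) → (83.43,82.19) → (29.07,138.42) (closed)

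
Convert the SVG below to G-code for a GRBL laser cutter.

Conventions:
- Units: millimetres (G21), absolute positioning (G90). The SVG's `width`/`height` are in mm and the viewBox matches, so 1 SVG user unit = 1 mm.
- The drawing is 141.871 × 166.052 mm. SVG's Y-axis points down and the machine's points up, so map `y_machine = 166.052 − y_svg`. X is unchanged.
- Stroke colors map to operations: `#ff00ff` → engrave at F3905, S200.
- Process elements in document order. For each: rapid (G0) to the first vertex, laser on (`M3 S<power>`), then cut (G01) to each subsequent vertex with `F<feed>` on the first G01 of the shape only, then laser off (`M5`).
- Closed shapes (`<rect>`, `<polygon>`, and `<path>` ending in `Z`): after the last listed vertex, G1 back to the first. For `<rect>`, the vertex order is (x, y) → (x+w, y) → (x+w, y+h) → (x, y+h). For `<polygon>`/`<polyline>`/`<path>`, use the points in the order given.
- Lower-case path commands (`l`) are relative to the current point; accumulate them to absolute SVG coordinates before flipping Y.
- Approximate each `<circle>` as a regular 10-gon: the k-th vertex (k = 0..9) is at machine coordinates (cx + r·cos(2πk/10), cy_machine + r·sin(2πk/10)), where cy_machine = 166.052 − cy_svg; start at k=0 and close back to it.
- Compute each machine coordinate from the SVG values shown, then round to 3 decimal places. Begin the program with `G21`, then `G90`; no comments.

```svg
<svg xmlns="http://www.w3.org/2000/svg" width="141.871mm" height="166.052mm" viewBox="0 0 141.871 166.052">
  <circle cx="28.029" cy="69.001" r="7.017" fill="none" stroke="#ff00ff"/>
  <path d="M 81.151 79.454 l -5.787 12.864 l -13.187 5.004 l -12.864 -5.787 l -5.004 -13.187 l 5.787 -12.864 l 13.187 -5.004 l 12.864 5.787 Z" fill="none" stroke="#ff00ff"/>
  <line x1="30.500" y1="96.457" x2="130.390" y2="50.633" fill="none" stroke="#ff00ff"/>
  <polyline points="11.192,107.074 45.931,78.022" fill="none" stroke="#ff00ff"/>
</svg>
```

viewBox `0 0 141.871 166.052` with mm width/height → 1 unit = 1 mm. Flip: y_m = 166.052 − y_svg.

**Shape 1** — `<circle>` circle, stroke `#ff00ff` → engrave (S200, F3905). Machine vertices: (35.046,97.051) → (33.706,101.175) → (30.197,103.725) → (25.861,103.725) → (22.352,101.175) → (21.012,97.051) → (22.352,92.927) → (25.861,90.377) → (30.197,90.377) → (33.706,92.927) → (35.046,97.051). Closed: final G1 returns to the first vertex.

**Shape 2** — `<path>` regular polygon, stroke `#ff00ff` → engrave (S200, F3905). Machine vertices: (81.151,86.598) → (75.364,73.734) → (62.177,68.730) → (49.313,74.517) → (44.309,87.704) → (50.096,100.568) → (63.283,105.572) → (76.147,99.785) → (81.151,86.598). Closed: final G1 returns to the first vertex.

**Shape 3** — `<line>` line segment, stroke `#ff00ff` → engrave (S200, F3905). Machine vertices: (30.500,69.595) → (130.390,115.419). Open path.

**Shape 4** — `<polyline>` line segment, stroke `#ff00ff` → engrave (S200, F3905). Machine vertices: (11.192,58.978) → (45.931,88.030). Open path.

G21
G90
G0 X35.046 Y97.051
M3 S200
G01 X33.706 Y101.175 F3905
G01 X30.197 Y103.725
G01 X25.861 Y103.725
G01 X22.352 Y101.175
G01 X21.012 Y97.051
G01 X22.352 Y92.927
G01 X25.861 Y90.377
G01 X30.197 Y90.377
G01 X33.706 Y92.927
G01 X35.046 Y97.051
M5
G0 X81.151 Y86.598
M3 S200
G01 X75.364 Y73.734 F3905
G01 X62.177 Y68.730
G01 X49.313 Y74.517
G01 X44.309 Y87.704
G01 X50.096 Y100.568
G01 X63.283 Y105.572
G01 X76.147 Y99.785
G01 X81.151 Y86.598
M5
G0 X30.500 Y69.595
M3 S200
G01 X130.390 Y115.419 F3905
M5
G0 X11.192 Y58.978
M3 S200
G01 X45.931 Y88.030 F3905
M5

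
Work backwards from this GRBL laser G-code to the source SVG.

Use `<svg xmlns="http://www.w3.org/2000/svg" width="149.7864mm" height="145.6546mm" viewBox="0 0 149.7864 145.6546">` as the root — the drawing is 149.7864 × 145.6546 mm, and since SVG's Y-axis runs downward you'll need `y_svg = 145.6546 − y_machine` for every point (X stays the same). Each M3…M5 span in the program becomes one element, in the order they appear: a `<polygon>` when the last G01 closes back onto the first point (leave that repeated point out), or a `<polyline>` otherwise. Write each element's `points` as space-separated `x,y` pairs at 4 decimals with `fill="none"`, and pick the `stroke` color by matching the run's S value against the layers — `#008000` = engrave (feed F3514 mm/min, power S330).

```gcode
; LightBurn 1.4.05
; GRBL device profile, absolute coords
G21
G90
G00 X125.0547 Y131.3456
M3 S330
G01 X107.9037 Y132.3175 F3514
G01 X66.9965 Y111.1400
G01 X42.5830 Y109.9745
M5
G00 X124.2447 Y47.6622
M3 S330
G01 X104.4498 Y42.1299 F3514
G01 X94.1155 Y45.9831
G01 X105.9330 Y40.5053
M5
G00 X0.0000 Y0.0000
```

Each laser-on run becomes one SVG element. Flip Y back into SVG space with y_svg = 145.6546 − y_machine. Every run uses S330, so all elements get stroke `#008000` (engrave).

Run 1: The run is open, so emit a `<polyline>` with points (Y-flipped): 125.0547,14.3090 107.9037,13.3371 66.9965,34.5146 42.5830,35.6801.

Run 2: The run is open, so emit a `<polyline>` with points (Y-flipped): 124.2447,97.9924 104.4498,103.5247 94.1155,99.6715 105.9330,105.1493.

<svg xmlns="http://www.w3.org/2000/svg" width="149.7864mm" height="145.6546mm" viewBox="0 0 149.7864 145.6546">
  <polyline points="125.0547,14.3090 107.9037,13.3371 66.9965,34.5146 42.5830,35.6801" fill="none" stroke="#008000"/>
  <polyline points="124.2447,97.9924 104.4498,103.5247 94.1155,99.6715 105.9330,105.1493" fill="none" stroke="#008000"/>
</svg>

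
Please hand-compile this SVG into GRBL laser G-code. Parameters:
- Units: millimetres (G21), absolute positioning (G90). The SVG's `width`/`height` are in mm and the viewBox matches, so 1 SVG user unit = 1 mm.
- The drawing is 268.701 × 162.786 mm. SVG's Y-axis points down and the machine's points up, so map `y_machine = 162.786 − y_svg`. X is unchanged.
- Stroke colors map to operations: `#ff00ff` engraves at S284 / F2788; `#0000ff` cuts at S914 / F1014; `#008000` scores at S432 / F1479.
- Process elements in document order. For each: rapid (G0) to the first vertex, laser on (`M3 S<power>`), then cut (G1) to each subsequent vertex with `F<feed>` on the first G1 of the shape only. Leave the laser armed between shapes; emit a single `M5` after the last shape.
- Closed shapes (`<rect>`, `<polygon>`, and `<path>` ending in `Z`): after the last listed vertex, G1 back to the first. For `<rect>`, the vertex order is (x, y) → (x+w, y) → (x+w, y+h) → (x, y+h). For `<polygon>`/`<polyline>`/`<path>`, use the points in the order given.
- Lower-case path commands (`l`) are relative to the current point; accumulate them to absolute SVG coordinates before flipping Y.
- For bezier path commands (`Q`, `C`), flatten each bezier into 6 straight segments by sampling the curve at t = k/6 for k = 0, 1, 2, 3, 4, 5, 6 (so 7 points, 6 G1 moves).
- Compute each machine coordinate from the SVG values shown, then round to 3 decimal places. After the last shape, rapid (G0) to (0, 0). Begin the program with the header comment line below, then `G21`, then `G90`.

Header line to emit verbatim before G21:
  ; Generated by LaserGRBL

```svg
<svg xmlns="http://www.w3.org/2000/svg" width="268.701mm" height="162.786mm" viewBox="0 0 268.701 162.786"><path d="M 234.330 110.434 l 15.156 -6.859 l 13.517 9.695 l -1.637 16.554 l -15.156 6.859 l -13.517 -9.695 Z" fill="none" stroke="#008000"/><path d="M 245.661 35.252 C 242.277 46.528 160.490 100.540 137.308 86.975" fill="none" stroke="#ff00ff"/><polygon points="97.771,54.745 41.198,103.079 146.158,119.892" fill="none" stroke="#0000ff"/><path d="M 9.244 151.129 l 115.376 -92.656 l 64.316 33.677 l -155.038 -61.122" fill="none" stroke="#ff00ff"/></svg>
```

; Generated by LaserGRBL
G21
G90
G0 X234.330 Y52.352
M3 S432
G1 X249.486 Y59.211 F1479
G1 X263.003 Y49.516
G1 X261.366 Y32.962
G1 X246.210 Y26.103
G1 X232.693 Y35.798
G1 X234.330 Y52.352
G0 X245.661 Y127.534
M3 S284
G1 X238.070 Y118.845 F2788
G1 X221.217 Y106.098
G1 X198.909 Y92.357
G1 X174.951 Y80.686
G1 X153.148 Y74.149
G1 X137.308 Y75.811
G0 X97.771 Y108.041
M3 S914
G1 X41.198 Y59.707 F1014
G1 X146.158 Y42.894
G1 X97.771 Y108.041
G0 X9.244 Y11.657
M3 S284
G1 X124.620 Y104.313 F2788
G1 X188.936 Y70.636
G1 X33.898 Y131.758
M5
G0 X0.000 Y0.000

viewBox `0 0 268.701 162.786` with mm width/height → 1 unit = 1 mm. Flip: y_m = 162.786 − y_svg.

**Shape 1** — `<path>` regular polygon, stroke `#008000` → score (S432, F1479). Machine vertices: (234.330,52.352) → (249.486,59.211) → (263.003,49.516) → (261.366,32.962) → (246.210,26.103) → (232.693,35.798) → (234.330,52.352). Closed: final G1 returns to the first vertex.

**Shape 2** — `<path>` cubic bezier, stroke `#ff00ff` → engrave (S284, F2788). Control points (SVG): P0=(245.661,35.252), P1=(242.277,46.528), P2=(160.490,100.540), P3=(137.308,86.975); sampled at t=k/6. Machine vertices: (245.661,127.534) → (238.070,118.845) → (221.217,106.098) → (198.909,92.357) → (174.951,80.686) → (153.148,74.149) → (137.308,75.811). Open path.

**Shape 3** — `<polygon>` closed polygon, stroke `#0000ff` → cut (S914, F1014). Machine vertices: (97.771,108.041) → (41.198,59.707) → (146.158,42.894) → (97.771,108.041). Closed: final G1 returns to the first vertex.

**Shape 4** — `<path>` open polyline, stroke `#ff00ff` → engrave (S284, F2788). Machine vertices: (9.244,11.657) → (124.620,104.313) → (188.936,70.636) → (33.898,131.758). Open path.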